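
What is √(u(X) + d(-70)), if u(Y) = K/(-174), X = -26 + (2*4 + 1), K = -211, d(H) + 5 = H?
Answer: I*√2233986/174 ≈ 8.59*I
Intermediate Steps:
d(H) = -5 + H
X = -17 (X = -26 + (8 + 1) = -26 + 9 = -17)
u(Y) = 211/174 (u(Y) = -211/(-174) = -211*(-1/174) = 211/174)
√(u(X) + d(-70)) = √(211/174 + (-5 - 70)) = √(211/174 - 75) = √(-12839/174) = I*√2233986/174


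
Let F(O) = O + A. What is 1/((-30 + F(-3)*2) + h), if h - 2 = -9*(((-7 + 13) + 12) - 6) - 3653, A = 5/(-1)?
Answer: -1/3805 ≈ -0.00026281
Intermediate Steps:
A = -5 (A = 5*(-1) = -5)
F(O) = -5 + O (F(O) = O - 5 = -5 + O)
h = -3759 (h = 2 + (-9*(((-7 + 13) + 12) - 6) - 3653) = 2 + (-9*((6 + 12) - 6) - 3653) = 2 + (-9*(18 - 6) - 3653) = 2 + (-9*12 - 3653) = 2 + (-108 - 3653) = 2 - 3761 = -3759)
1/((-30 + F(-3)*2) + h) = 1/((-30 + (-5 - 3)*2) - 3759) = 1/((-30 - 8*2) - 3759) = 1/((-30 - 16) - 3759) = 1/(-46 - 3759) = 1/(-3805) = -1/3805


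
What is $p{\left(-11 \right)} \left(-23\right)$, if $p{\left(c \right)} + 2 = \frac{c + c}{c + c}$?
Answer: $23$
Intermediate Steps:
$p{\left(c \right)} = -1$ ($p{\left(c \right)} = -2 + \frac{c + c}{c + c} = -2 + \frac{2 c}{2 c} = -2 + 2 c \frac{1}{2 c} = -2 + 1 = -1$)
$p{\left(-11 \right)} \left(-23\right) = \left(-1\right) \left(-23\right) = 23$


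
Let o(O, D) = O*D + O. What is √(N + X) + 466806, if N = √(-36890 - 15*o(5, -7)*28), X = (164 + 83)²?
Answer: 466806 + √(61009 + I*√24290) ≈ 4.6705e+5 + 0.31549*I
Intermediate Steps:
o(O, D) = O + D*O (o(O, D) = D*O + O = O + D*O)
X = 61009 (X = 247² = 61009)
N = I*√24290 (N = √(-36890 - 75*(1 - 7)*28) = √(-36890 - 75*(-6)*28) = √(-36890 - 15*(-30)*28) = √(-36890 + 450*28) = √(-36890 + 12600) = √(-24290) = I*√24290 ≈ 155.85*I)
√(N + X) + 466806 = √(I*√24290 + 61009) + 466806 = √(61009 + I*√24290) + 466806 = 466806 + √(61009 + I*√24290)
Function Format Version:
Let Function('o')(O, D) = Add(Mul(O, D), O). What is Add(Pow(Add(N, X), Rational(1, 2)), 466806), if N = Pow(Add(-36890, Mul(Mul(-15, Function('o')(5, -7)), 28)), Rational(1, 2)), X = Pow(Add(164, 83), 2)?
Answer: Add(466806, Pow(Add(61009, Mul(I, Pow(24290, Rational(1, 2)))), Rational(1, 2))) ≈ Add(4.6705e+5, Mul(0.31549, I))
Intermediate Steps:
Function('o')(O, D) = Add(O, Mul(D, O)) (Function('o')(O, D) = Add(Mul(D, O), O) = Add(O, Mul(D, O)))
X = 61009 (X = Pow(247, 2) = 61009)
N = Mul(I, Pow(24290, Rational(1, 2))) (N = Pow(Add(-36890, Mul(Mul(-15, Mul(5, Add(1, -7))), 28)), Rational(1, 2)) = Pow(Add(-36890, Mul(Mul(-15, Mul(5, -6)), 28)), Rational(1, 2)) = Pow(Add(-36890, Mul(Mul(-15, -30), 28)), Rational(1, 2)) = Pow(Add(-36890, Mul(450, 28)), Rational(1, 2)) = Pow(Add(-36890, 12600), Rational(1, 2)) = Pow(-24290, Rational(1, 2)) = Mul(I, Pow(24290, Rational(1, 2))) ≈ Mul(155.85, I))
Add(Pow(Add(N, X), Rational(1, 2)), 466806) = Add(Pow(Add(Mul(I, Pow(24290, Rational(1, 2))), 61009), Rational(1, 2)), 466806) = Add(Pow(Add(61009, Mul(I, Pow(24290, Rational(1, 2)))), Rational(1, 2)), 466806) = Add(466806, Pow(Add(61009, Mul(I, Pow(24290, Rational(1, 2)))), Rational(1, 2)))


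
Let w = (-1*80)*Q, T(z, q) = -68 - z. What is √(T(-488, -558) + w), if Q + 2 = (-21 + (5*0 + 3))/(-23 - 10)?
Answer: 10*√649/11 ≈ 23.160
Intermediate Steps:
Q = -16/11 (Q = -2 + (-21 + (5*0 + 3))/(-23 - 10) = -2 + (-21 + (0 + 3))/(-33) = -2 + (-21 + 3)*(-1/33) = -2 - 18*(-1/33) = -2 + 6/11 = -16/11 ≈ -1.4545)
w = 1280/11 (w = -1*80*(-16/11) = -80*(-16/11) = 1280/11 ≈ 116.36)
√(T(-488, -558) + w) = √((-68 - 1*(-488)) + 1280/11) = √((-68 + 488) + 1280/11) = √(420 + 1280/11) = √(5900/11) = 10*√649/11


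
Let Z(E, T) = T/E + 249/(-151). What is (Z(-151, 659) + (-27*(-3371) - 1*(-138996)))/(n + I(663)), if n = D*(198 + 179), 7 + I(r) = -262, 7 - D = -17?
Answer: 34731055/1325629 ≈ 26.200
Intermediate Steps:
D = 24 (D = 7 - 1*(-17) = 7 + 17 = 24)
I(r) = -269 (I(r) = -7 - 262 = -269)
Z(E, T) = -249/151 + T/E (Z(E, T) = T/E + 249*(-1/151) = T/E - 249/151 = -249/151 + T/E)
n = 9048 (n = 24*(198 + 179) = 24*377 = 9048)
(Z(-151, 659) + (-27*(-3371) - 1*(-138996)))/(n + I(663)) = ((-249/151 + 659/(-151)) + (-27*(-3371) - 1*(-138996)))/(9048 - 269) = ((-249/151 + 659*(-1/151)) + (91017 + 138996))/8779 = ((-249/151 - 659/151) + 230013)*(1/8779) = (-908/151 + 230013)*(1/8779) = (34731055/151)*(1/8779) = 34731055/1325629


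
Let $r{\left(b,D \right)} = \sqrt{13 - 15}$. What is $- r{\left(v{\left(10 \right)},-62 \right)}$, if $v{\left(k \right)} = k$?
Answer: $- i \sqrt{2} \approx - 1.4142 i$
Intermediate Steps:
$r{\left(b,D \right)} = i \sqrt{2}$ ($r{\left(b,D \right)} = \sqrt{-2} = i \sqrt{2}$)
$- r{\left(v{\left(10 \right)},-62 \right)} = - i \sqrt{2}$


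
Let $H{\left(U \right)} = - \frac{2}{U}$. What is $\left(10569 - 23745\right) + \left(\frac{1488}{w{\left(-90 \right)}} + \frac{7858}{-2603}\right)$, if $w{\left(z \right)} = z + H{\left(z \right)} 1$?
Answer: $- \frac{139075185194}{10539547} \approx -13196.0$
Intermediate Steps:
$w{\left(z \right)} = z - \frac{2}{z}$ ($w{\left(z \right)} = z + - \frac{2}{z} 1 = z - \frac{2}{z}$)
$\left(10569 - 23745\right) + \left(\frac{1488}{w{\left(-90 \right)}} + \frac{7858}{-2603}\right) = \left(10569 - 23745\right) + \left(\frac{1488}{-90 - \frac{2}{-90}} + \frac{7858}{-2603}\right) = -13176 + \left(\frac{1488}{-90 - - \frac{1}{45}} + 7858 \left(- \frac{1}{2603}\right)\right) = -13176 + \left(\frac{1488}{-90 + \frac{1}{45}} - \frac{7858}{2603}\right) = -13176 + \left(\frac{1488}{- \frac{4049}{45}} - \frac{7858}{2603}\right) = -13176 + \left(1488 \left(- \frac{45}{4049}\right) - \frac{7858}{2603}\right) = -13176 - \frac{206113922}{10539547} = - \frac{139075185194}{10539547}$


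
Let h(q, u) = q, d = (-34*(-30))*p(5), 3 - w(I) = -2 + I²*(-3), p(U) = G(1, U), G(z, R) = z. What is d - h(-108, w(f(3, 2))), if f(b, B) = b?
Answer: 1128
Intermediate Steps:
p(U) = 1
w(I) = 5 + 3*I² (w(I) = 3 - (-2 + I²*(-3)) = 3 - (-2 - 3*I²) = 3 + (2 + 3*I²) = 5 + 3*I²)
d = 1020 (d = -34*(-30)*1 = 1020*1 = 1020)
d - h(-108, w(f(3, 2))) = 1020 - 1*(-108) = 1020 + 108 = 1128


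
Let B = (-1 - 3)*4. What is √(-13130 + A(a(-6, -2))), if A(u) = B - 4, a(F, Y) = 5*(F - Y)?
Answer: 5*I*√526 ≈ 114.67*I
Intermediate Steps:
B = -16 (B = -4*4 = -16)
a(F, Y) = -5*Y + 5*F
A(u) = -20 (A(u) = -16 - 4 = -20)
√(-13130 + A(a(-6, -2))) = √(-13130 - 20) = √(-13150) = 5*I*√526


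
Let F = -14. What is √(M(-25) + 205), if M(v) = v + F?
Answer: √166 ≈ 12.884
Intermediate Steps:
M(v) = -14 + v (M(v) = v - 14 = -14 + v)
√(M(-25) + 205) = √((-14 - 25) + 205) = √(-39 + 205) = √166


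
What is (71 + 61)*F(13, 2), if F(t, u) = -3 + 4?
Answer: 132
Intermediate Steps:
F(t, u) = 1
(71 + 61)*F(13, 2) = (71 + 61)*1 = 132*1 = 132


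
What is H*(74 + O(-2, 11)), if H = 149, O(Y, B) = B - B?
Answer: 11026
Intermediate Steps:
O(Y, B) = 0
H*(74 + O(-2, 11)) = 149*(74 + 0) = 149*74 = 11026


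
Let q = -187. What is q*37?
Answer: -6919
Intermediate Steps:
q*37 = -187*37 = -6919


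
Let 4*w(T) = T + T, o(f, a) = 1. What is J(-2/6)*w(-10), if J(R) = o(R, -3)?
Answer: -5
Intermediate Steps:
w(T) = T/2 (w(T) = (T + T)/4 = (2*T)/4 = T/2)
J(R) = 1
J(-2/6)*w(-10) = 1*((½)*(-10)) = 1*(-5) = -5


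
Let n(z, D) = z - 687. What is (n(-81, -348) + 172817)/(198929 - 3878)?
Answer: 172049/195051 ≈ 0.88207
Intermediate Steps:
n(z, D) = -687 + z
(n(-81, -348) + 172817)/(198929 - 3878) = ((-687 - 81) + 172817)/(198929 - 3878) = (-768 + 172817)/195051 = 172049*(1/195051) = 172049/195051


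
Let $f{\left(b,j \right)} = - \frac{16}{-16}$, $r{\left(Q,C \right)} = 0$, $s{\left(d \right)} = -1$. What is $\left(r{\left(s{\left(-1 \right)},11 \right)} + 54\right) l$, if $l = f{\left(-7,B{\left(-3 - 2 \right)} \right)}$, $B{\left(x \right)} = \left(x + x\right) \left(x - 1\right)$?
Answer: $54$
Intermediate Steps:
$B{\left(x \right)} = 2 x \left(-1 + x\right)$
$f{\left(b,j \right)} = 1$ ($f{\left(b,j \right)} = \left(-16\right) \left(- \frac{1}{16}\right) = 1$)
$l = 1$
$\left(r{\left(s{\left(-1 \right)},11 \right)} + 54\right) l = \left(0 + 54\right) 1 = 54 \cdot 1 = 54$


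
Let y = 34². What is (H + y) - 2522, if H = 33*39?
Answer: -79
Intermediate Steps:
H = 1287
y = 1156
(H + y) - 2522 = (1287 + 1156) - 2522 = 2443 - 2522 = -79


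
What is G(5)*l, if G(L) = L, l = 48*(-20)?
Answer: -4800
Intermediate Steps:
l = -960
G(5)*l = 5*(-960) = -4800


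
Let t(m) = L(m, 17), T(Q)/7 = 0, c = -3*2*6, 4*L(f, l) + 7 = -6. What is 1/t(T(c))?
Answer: -4/13 ≈ -0.30769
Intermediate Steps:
L(f, l) = -13/4 (L(f, l) = -7/4 + (¼)*(-6) = -7/4 - 3/2 = -13/4)
c = -36 (c = -6*6 = -36)
T(Q) = 0 (T(Q) = 7*0 = 0)
t(m) = -13/4
1/t(T(c)) = 1/(-13/4) = -4/13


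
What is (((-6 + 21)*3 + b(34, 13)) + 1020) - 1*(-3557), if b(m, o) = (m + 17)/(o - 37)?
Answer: 36959/8 ≈ 4619.9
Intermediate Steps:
b(m, o) = (17 + m)/(-37 + o)
(((-6 + 21)*3 + b(34, 13)) + 1020) - 1*(-3557) = (((-6 + 21)*3 + (17 + 34)/(-37 + 13)) + 1020) - 1*(-3557) = ((15*3 + 51/(-24)) + 1020) + 3557 = ((45 - 1/24*51) + 1020) + 3557 = ((45 - 17/8) + 1020) + 3557 = (343/8 + 1020) + 3557 = 8503/8 + 3557 = 36959/8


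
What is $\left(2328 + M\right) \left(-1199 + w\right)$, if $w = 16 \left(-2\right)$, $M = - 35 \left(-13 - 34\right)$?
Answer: $-4890763$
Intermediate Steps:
$M = 1645$ ($M = \left(-35\right) \left(-47\right) = 1645$)
$w = -32$
$\left(2328 + M\right) \left(-1199 + w\right) = \left(2328 + 1645\right) \left(-1199 - 32\right) = 3973 \left(-1231\right) = -4890763$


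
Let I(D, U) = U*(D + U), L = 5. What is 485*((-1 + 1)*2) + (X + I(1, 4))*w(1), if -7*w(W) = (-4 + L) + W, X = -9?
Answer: -22/7 ≈ -3.1429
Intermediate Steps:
w(W) = -⅐ - W/7 (w(W) = -((-4 + 5) + W)/7 = -(1 + W)/7 = -⅐ - W/7)
485*((-1 + 1)*2) + (X + I(1, 4))*w(1) = 485*((-1 + 1)*2) + (-9 + 4*(1 + 4))*(-⅐ - ⅐*1) = 485*(0*2) + (-9 + 4*5)*(-⅐ - ⅐) = 485*0 + (-9 + 20)*(-2/7) = 0 + 11*(-2/7) = 0 - 22/7 = -22/7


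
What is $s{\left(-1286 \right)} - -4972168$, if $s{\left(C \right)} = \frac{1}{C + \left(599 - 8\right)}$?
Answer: $\frac{3455656759}{695} \approx 4.9722 \cdot 10^{6}$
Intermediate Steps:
$s{\left(C \right)} = \frac{1}{591 + C}$ ($s{\left(C \right)} = \frac{1}{C + 591} = \frac{1}{591 + C}$)
$s{\left(-1286 \right)} - -4972168 = \frac{1}{591 - 1286} - -4972168 = \frac{1}{-695} + 4972168 = - \frac{1}{695} + 4972168 = \frac{3455656759}{695}$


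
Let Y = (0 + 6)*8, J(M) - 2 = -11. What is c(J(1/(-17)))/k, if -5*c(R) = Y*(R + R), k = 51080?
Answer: 108/31925 ≈ 0.0033829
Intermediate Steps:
J(M) = -9 (J(M) = 2 - 11 = -9)
Y = 48 (Y = 6*8 = 48)
c(R) = -96*R/5 (c(R) = -48*(R + R)/5 = -48*2*R/5 = -96*R/5)
c(J(1/(-17)))/k = -96/5*(-9)/51080 = (864/5)*(1/51080) = 108/31925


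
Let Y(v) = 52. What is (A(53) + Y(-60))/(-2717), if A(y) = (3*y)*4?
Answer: -688/2717 ≈ -0.25322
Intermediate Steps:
A(y) = 12*y
(A(53) + Y(-60))/(-2717) = (12*53 + 52)/(-2717) = (636 + 52)*(-1/2717) = 688*(-1/2717) = -688/2717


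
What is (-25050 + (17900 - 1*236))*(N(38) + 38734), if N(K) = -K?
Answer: -285808656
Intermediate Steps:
(-25050 + (17900 - 1*236))*(N(38) + 38734) = (-25050 + (17900 - 1*236))*(-1*38 + 38734) = (-25050 + (17900 - 236))*(-38 + 38734) = (-25050 + 17664)*38696 = -7386*38696 = -285808656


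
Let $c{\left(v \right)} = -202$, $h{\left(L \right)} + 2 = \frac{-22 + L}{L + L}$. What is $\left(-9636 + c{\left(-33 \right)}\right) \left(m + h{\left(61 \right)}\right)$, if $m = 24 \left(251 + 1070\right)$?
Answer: $- \frac{19025132677}{61} \approx -3.1189 \cdot 10^{8}$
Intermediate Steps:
$h{\left(L \right)} = -2 + \frac{-22 + L}{2 L}$ ($h{\left(L \right)} = -2 + \frac{-22 + L}{L + L} = -2 + \frac{-22 + L}{2 L}$)
$m = 31704$ ($m = 24 \cdot 1321 = 31704$)
$\left(-9636 + c{\left(-33 \right)}\right) \left(m + h{\left(61 \right)}\right) = \left(-9636 - 202\right) \left(31704 - \left(\frac{3}{2} + \frac{11}{61}\right)\right) = - 9838 \left(31704 - \frac{205}{122}\right) = \left(-9838\right) \frac{3867683}{122} = - \frac{19025132677}{61}$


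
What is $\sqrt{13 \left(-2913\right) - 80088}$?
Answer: $i \sqrt{117957} \approx 343.45 i$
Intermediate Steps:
$\sqrt{13 \left(-2913\right) - 80088} = \sqrt{-37869 - 80088} = \sqrt{-117957} = i \sqrt{117957}$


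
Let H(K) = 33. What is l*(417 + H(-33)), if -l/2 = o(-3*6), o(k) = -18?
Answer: 16200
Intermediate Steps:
l = 36 (l = -2*(-18) = 36)
l*(417 + H(-33)) = 36*(417 + 33) = 36*450 = 16200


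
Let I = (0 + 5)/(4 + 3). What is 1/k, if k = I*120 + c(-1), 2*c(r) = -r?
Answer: 14/1207 ≈ 0.011599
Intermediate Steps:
c(r) = -r/2 (c(r) = (-r)/2 = -r/2)
I = 5/7 ≈ 0.71429
k = 1207/14 (k = (5/7)*120 - 1/2*(-1) = 600/7 + 1/2 = 1207/14 ≈ 86.214)
1/k = 1/(1207/14) = 14/1207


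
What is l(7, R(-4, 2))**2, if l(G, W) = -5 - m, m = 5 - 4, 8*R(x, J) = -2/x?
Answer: 36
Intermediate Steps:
R(x, J) = -1/(4*x) (R(x, J) = (-2/x)/8 = -1/(4*x))
m = 1
l(G, W) = -6 (l(G, W) = -5 - 1*1 = -5 - 1 = -6)
l(7, R(-4, 2))**2 = (-6)**2 = 36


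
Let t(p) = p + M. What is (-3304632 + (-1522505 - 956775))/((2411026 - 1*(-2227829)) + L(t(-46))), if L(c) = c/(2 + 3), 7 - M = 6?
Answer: -2891956/2319423 ≈ -1.2468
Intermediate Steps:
M = 1 (M = 7 - 1*6 = 7 - 6 = 1)
t(p) = 1 + p (t(p) = p + 1 = 1 + p)
L(c) = c/5
(-3304632 + (-1522505 - 956775))/((2411026 - 1*(-2227829)) + L(t(-46))) = (-3304632 + (-1522505 - 956775))/((2411026 - 1*(-2227829)) + (1 - 46)/5) = (-3304632 - 2479280)/((2411026 + 2227829) + (⅕)*(-45)) = -5783912/(4638855 - 9) = -5783912/4638846 = -5783912*1/4638846 = -2891956/2319423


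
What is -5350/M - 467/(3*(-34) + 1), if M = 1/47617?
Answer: -25729845483/101 ≈ -2.5475e+8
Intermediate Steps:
M = 1/47617 ≈ 2.1001e-5
-5350/M - 467/(3*(-34) + 1) = -5350/1/47617 - 467/(3*(-34) + 1) = -5350*47617 - 467/(-102 + 1) = -254750950 - 467/(-101) = -254750950 - 467*(-1/101) = -254750950 + 467/101 = -25729845483/101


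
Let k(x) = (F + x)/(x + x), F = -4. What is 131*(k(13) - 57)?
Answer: -192963/26 ≈ -7421.7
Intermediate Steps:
k(x) = (-4 + x)/(2*x) (k(x) = (-4 + x)/(x + x) = (-4 + x)/((2*x)) = (-4 + x)*(1/(2*x)) = (-4 + x)/(2*x))
131*(k(13) - 57) = 131*((½)*(-4 + 13)/13 - 57) = 131*((½)*(1/13)*9 - 57) = 131*(9/26 - 57) = 131*(-1473/26) = -192963/26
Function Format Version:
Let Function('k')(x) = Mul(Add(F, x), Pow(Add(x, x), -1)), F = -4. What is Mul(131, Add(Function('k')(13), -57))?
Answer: Rational(-192963, 26) ≈ -7421.7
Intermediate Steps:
Function('k')(x) = Mul(Rational(1, 2), Pow(x, -1), Add(-4, x)) (Function('k')(x) = Mul(Add(-4, x), Pow(Add(x, x), -1)) = Mul(Add(-4, x), Pow(Mul(2, x), -1)) = Mul(Add(-4, x), Mul(Rational(1, 2), Pow(x, -1))) = Mul(Rational(1, 2), Pow(x, -1), Add(-4, x)))
Mul(131, Add(Function('k')(13), -57)) = Mul(131, Add(Mul(Rational(1, 2), Pow(13, -1), Add(-4, 13)), -57)) = Mul(131, Add(Mul(Rational(1, 2), Rational(1, 13), 9), -57)) = Mul(131, Add(Rational(9, 26), -57)) = Mul(131, Rational(-1473, 26)) = Rational(-192963, 26)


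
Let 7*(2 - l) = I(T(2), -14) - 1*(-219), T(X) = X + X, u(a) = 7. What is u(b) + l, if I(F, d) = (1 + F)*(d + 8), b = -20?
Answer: -18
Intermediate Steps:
T(X) = 2*X
I(F, d) = (1 + F)*(8 + d)
l = -25 (l = 2 - ((8 - 14 + 8*(2*2) + (2*2)*(-14)) - 1*(-219))/7 = 2 - ((8 - 14 + 8*4 + 4*(-14)) + 219)/7 = 2 - ((8 - 14 + 32 - 56) + 219)/7 = 2 - (-30 + 219)/7 = 2 - 1/7*189 = 2 - 27 = -25)
u(b) + l = 7 - 25 = -18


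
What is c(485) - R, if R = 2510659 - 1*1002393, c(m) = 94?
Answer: -1508172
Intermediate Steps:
R = 1508266 (R = 2510659 - 1002393 = 1508266)
c(485) - R = 94 - 1*1508266 = 94 - 1508266 = -1508172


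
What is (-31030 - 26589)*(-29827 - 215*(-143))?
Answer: -52894242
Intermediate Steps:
(-31030 - 26589)*(-29827 - 215*(-143)) = -57619*(-29827 + 30745) = -57619*918 = -52894242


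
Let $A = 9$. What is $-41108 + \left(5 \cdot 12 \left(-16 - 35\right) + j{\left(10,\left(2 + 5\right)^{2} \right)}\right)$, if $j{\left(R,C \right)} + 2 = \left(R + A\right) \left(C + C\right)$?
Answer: $-42308$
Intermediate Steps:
$j{\left(R,C \right)} = -2 + 2 C \left(9 + R\right)$ ($j{\left(R,C \right)} = -2 + \left(R + 9\right) \left(C + C\right) = -2 + \left(9 + R\right) 2 C = -2 + 2 C \left(9 + R\right)$)
$-41108 + \left(5 \cdot 12 \left(-16 - 35\right) + j{\left(10,\left(2 + 5\right)^{2} \right)}\right) = -41108 + \left(5 \cdot 12 \left(-16 - 35\right) + \left(-2 + 18 \left(2 + 5\right)^{2} + 2 \left(2 + 5\right)^{2} \cdot 10\right)\right) = -41108 + \left(60 \left(-16 - 35\right) + \left(-2 + 18 \cdot 7^{2} + 2 \cdot 7^{2} \cdot 10\right)\right) = -41108 + \left(60 \left(-51\right) + \left(-2 + 18 \cdot 49 + 2 \cdot 49 \cdot 10\right)\right) = -41108 + \left(-3060 + \left(-2 + 882 + 980\right)\right) = -41108 + \left(-3060 + 1860\right) = -41108 - 1200 = -42308$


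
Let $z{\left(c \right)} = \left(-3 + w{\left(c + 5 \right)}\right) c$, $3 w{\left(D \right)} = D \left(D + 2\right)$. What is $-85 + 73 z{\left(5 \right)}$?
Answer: $13420$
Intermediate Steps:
$w{\left(D \right)} = \frac{D \left(2 + D\right)}{3}$ ($w{\left(D \right)} = \frac{D \left(D + 2\right)}{3} = \frac{D \left(2 + D\right)}{3}$)
$z{\left(c \right)} = c \left(-3 + \frac{\left(5 + c\right) \left(7 + c\right)}{3}\right)$ ($z{\left(c \right)} = \left(-3 + \frac{\left(c + 5\right) \left(2 + \left(c + 5\right)\right)}{3}\right) c = \left(-3 + \frac{\left(5 + c\right) \left(2 + \left(5 + c\right)\right)}{3}\right) c = \left(-3 + \frac{\left(5 + c\right) \left(7 + c\right)}{3}\right) c = c \left(-3 + \frac{\left(5 + c\right) \left(7 + c\right)}{3}\right)$)
$-85 + 73 z{\left(5 \right)} = -85 + 73 \cdot \frac{1}{3} \cdot 5 \left(-9 + \left(5 + 5\right) \left(7 + 5\right)\right) = -85 + 73 \cdot \frac{1}{3} \cdot 5 \left(-9 + 10 \cdot 12\right) = -85 + 73 \cdot \frac{1}{3} \cdot 5 \left(-9 + 120\right) = -85 + 73 \cdot \frac{1}{3} \cdot 5 \cdot 111 = -85 + 73 \cdot 185 = -85 + 13505 = 13420$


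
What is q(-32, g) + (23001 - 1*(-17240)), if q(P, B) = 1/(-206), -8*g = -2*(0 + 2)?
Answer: 8289645/206 ≈ 40241.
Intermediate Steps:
g = ½ (g = -(-1)*(0 + 2)/4 = -(-1)*2/4 = -⅛*(-4) = ½ ≈ 0.50000)
q(P, B) = -1/206
q(-32, g) + (23001 - 1*(-17240)) = -1/206 + (23001 - 1*(-17240)) = -1/206 + (23001 + 17240) = -1/206 + 40241 = 8289645/206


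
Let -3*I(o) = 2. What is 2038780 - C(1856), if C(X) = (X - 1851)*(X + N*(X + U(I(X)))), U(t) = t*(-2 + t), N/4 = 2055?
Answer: -222975500/3 ≈ -7.4325e+7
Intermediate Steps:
N = 8220 (N = 4*2055 = 8220)
I(o) = -⅔ (I(o) = -⅓*2 = -⅔)
C(X) = (-1851 + X)*(43840/3 + 8221*X) (C(X) = (X - 1851)*(X + 8220*(X - 2*(-2 - ⅔)/3)) = (-1851 + X)*(X + 8220*(X - ⅔*(-8/3))) = (-1851 + X)*(X + 8220*(X + 16/9)) = (-1851 + X)*(X + 8220*(16/9 + X)) = (-1851 + X)*(X + (43840/3 + 8220*X)) = (-1851 + X)*(43840/3 + 8221*X))
2038780 - C(1856) = 2038780 - (-27049280 + 8221*1856² - 45607373/3*1856) = 2038780 - (-27049280 + 8221*3444736 - 84647284288/3) = 2038780 - (-27049280 + 28319174656 - 84647284288/3) = 2038780 - 1*229091840/3 = 2038780 - 229091840/3 = -222975500/3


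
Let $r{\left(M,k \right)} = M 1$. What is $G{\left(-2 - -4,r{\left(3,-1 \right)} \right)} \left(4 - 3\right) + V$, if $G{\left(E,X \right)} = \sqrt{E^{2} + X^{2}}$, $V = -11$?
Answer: $-11 + \sqrt{13} \approx -7.3944$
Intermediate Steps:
$r{\left(M,k \right)} = M$
$G{\left(-2 - -4,r{\left(3,-1 \right)} \right)} \left(4 - 3\right) + V = \sqrt{\left(-2 - -4\right)^{2} + 3^{2}} \left(4 - 3\right) - 11 = \sqrt{\left(-2 + 4\right)^{2} + 9} \left(4 - 3\right) - 11 = \sqrt{2^{2} + 9} \cdot 1 - 11 = \sqrt{4 + 9} \cdot 1 - 11 = \sqrt{13} \cdot 1 - 11 = \sqrt{13} - 11 = -11 + \sqrt{13}$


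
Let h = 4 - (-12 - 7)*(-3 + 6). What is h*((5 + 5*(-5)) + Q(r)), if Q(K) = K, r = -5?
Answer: -1525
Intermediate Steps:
h = 61 (h = 4 - (-19)*3 = 4 - 1*(-57) = 4 + 57 = 61)
h*((5 + 5*(-5)) + Q(r)) = 61*((5 + 5*(-5)) - 5) = 61*((5 - 25) - 5) = 61*(-20 - 5) = 61*(-25) = -1525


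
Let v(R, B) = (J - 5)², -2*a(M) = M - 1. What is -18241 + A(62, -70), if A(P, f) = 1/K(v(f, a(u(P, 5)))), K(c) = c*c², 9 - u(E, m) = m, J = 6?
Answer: -18240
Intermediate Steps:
u(E, m) = 9 - m
a(M) = ½ - M/2 (a(M) = -(M - 1)/2 = -(-1 + M)/2 = ½ - M/2)
v(R, B) = 1 (v(R, B) = (6 - 5)² = 1² = 1)
K(c) = c³
A(P, f) = 1 (A(P, f) = 1/(1³) = 1/1 = 1)
-18241 + A(62, -70) = -18241 + 1 = -18240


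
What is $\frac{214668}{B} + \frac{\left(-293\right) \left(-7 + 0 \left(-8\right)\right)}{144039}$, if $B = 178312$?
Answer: $\frac{1117367213}{917281506} \approx 1.2181$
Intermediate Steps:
$\frac{214668}{B} + \frac{\left(-293\right) \left(-7 + 0 \left(-8\right)\right)}{144039} = \frac{214668}{178312} + \frac{\left(-293\right) \left(-7 + 0 \left(-8\right)\right)}{144039} = 214668 \cdot \frac{1}{178312} + - 293 \left(-7 + 0\right) \frac{1}{144039} = \frac{53667}{44578} + \left(-293\right) \left(-7\right) \frac{1}{144039} = \frac{53667}{44578} + 2051 \cdot \frac{1}{144039} = \frac{53667}{44578} + \frac{293}{20577} = \frac{1117367213}{917281506}$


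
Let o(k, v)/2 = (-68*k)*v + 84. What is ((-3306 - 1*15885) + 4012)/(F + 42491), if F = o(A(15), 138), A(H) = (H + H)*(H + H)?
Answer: 15179/16848541 ≈ 0.00090091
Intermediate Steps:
A(H) = 4*H² (A(H) = (2*H)*(2*H) = 4*H²)
o(k, v) = 168 - 136*k*v (o(k, v) = 2*((-68*k)*v + 84) = 2*(-68*k*v + 84) = 2*(84 - 68*k*v) = 168 - 136*k*v)
F = -16891032 (F = 168 - 136*4*15²*138 = 168 - 136*4*225*138 = 168 - 136*900*138 = 168 - 16891200 = -16891032)
((-3306 - 1*15885) + 4012)/(F + 42491) = ((-3306 - 1*15885) + 4012)/(-16891032 + 42491) = ((-3306 - 15885) + 4012)/(-16848541) = (-19191 + 4012)*(-1/16848541) = -15179*(-1/16848541) = 15179/16848541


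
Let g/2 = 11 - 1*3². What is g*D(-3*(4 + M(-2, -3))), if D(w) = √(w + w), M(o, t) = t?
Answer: 4*I*√6 ≈ 9.798*I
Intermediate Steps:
g = 4 (g = 2*(11 - 1*3²) = 2*(11 - 1*9) = 2*(11 - 9) = 2*2 = 4)
D(w) = √2*√w (D(w) = √(2*w) = √2*√w)
g*D(-3*(4 + M(-2, -3))) = 4*(√2*√(-3*(4 - 3))) = 4*(√2*√(-3*1)) = 4*(√2*√(-3)) = 4*(√2*(I*√3)) = 4*(I*√6) = 4*I*√6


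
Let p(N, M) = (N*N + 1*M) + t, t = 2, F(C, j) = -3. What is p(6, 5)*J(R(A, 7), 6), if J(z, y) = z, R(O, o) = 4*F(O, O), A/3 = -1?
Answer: -516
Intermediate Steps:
A = -3 (A = 3*(-1) = -3)
R(O, o) = -12 (R(O, o) = 4*(-3) = -12)
p(N, M) = 2 + M + N² (p(N, M) = (N*N + 1*M) + 2 = (N² + M) + 2 = (M + N²) + 2 = 2 + M + N²)
p(6, 5)*J(R(A, 7), 6) = (2 + 5 + 6²)*(-12) = (2 + 5 + 36)*(-12) = 43*(-12) = -516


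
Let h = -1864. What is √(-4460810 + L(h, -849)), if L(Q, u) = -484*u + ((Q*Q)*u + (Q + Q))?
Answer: I*√2953900726 ≈ 54350.0*I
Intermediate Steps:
L(Q, u) = -484*u + 2*Q + u*Q² (L(Q, u) = -484*u + (Q²*u + 2*Q) = -484*u + (u*Q² + 2*Q) = -484*u + (2*Q + u*Q²) = -484*u + 2*Q + u*Q²)
√(-4460810 + L(h, -849)) = √(-4460810 + (-484*(-849) + 2*(-1864) - 849*(-1864)²)) = √(-4460810 + (410916 - 3728 - 849*3474496)) = √(-4460810 + (410916 - 3728 - 2949847104)) = √(-4460810 - 2949439916) = √(-2953900726) = I*√2953900726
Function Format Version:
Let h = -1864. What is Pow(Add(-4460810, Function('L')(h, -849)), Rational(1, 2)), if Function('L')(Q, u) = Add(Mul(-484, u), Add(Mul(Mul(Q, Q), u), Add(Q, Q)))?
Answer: Mul(I, Pow(2953900726, Rational(1, 2))) ≈ Mul(54350., I)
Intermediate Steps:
Function('L')(Q, u) = Add(Mul(-484, u), Mul(2, Q), Mul(u, Pow(Q, 2))) (Function('L')(Q, u) = Add(Mul(-484, u), Add(Mul(Pow(Q, 2), u), Mul(2, Q))) = Add(Mul(-484, u), Add(Mul(u, Pow(Q, 2)), Mul(2, Q))) = Add(Mul(-484, u), Add(Mul(2, Q), Mul(u, Pow(Q, 2)))) = Add(Mul(-484, u), Mul(2, Q), Mul(u, Pow(Q, 2))))
Pow(Add(-4460810, Function('L')(h, -849)), Rational(1, 2)) = Pow(Add(-4460810, Add(Mul(-484, -849), Mul(2, -1864), Mul(-849, Pow(-1864, 2)))), Rational(1, 2)) = Pow(Add(-4460810, Add(410916, -3728, Mul(-849, 3474496))), Rational(1, 2)) = Pow(Add(-4460810, Add(410916, -3728, -2949847104)), Rational(1, 2)) = Pow(Add(-4460810, -2949439916), Rational(1, 2)) = Pow(-2953900726, Rational(1, 2)) = Mul(I, Pow(2953900726, Rational(1, 2)))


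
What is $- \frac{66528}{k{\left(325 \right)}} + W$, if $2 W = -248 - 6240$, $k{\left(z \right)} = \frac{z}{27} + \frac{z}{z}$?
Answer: $-8347$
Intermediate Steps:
$k{\left(z \right)} = 1 + \frac{z}{27}$ ($k{\left(z \right)} = z \frac{1}{27} + 1 = \frac{z}{27} + 1 = 1 + \frac{z}{27}$)
$W = -3244$ ($W = \frac{-248 - 6240}{2} = \frac{1}{2} \left(-6488\right) = -3244$)
$- \frac{66528}{k{\left(325 \right)}} + W = - \frac{66528}{1 + \frac{1}{27} \cdot 325} - 3244 = - \frac{66528}{1 + \frac{325}{27}} - 3244 = - \frac{66528}{\frac{352}{27}} - 3244 = \left(-66528\right) \frac{27}{352} - 3244 = -5103 - 3244 = -8347$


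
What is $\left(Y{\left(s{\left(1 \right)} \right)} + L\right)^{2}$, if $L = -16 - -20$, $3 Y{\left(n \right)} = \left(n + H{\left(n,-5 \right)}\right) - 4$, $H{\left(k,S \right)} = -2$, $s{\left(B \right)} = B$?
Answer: $\frac{49}{9} \approx 5.4444$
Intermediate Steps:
$Y{\left(n \right)} = -2 + \frac{n}{3}$ ($Y{\left(n \right)} = \frac{\left(n - 2\right) - 4}{3} = \frac{\left(-2 + n\right) - 4}{3} = \frac{-6 + n}{3} = -2 + \frac{n}{3}$)
$L = 4$ ($L = -16 + 20 = 4$)
$\left(Y{\left(s{\left(1 \right)} \right)} + L\right)^{2} = \left(\left(-2 + \frac{1}{3} \cdot 1\right) + 4\right)^{2} = \left(\left(-2 + \frac{1}{3}\right) + 4\right)^{2} = \left(- \frac{5}{3} + 4\right)^{2} = \left(\frac{7}{3}\right)^{2} = \frac{49}{9}$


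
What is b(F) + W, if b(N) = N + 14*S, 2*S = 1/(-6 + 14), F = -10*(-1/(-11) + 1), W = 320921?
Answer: 28240165/88 ≈ 3.2091e+5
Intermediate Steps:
F = -120/11 (F = -10*(-1*(-1/11) + 1) = -10*(1/11 + 1) = -10*12/11 = -120/11 ≈ -10.909)
S = 1/16 (S = 1/(2*(-6 + 14)) = (1/2)/8 = (1/2)*(1/8) = 1/16 ≈ 0.062500)
b(N) = 7/8 + N (b(N) = N + 14*(1/16) = N + 7/8 = 7/8 + N)
b(F) + W = (7/8 - 120/11) + 320921 = -883/88 + 320921 = 28240165/88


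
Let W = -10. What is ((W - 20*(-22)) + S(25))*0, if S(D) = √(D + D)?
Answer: 0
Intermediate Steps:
S(D) = √2*√D (S(D) = √(2*D) = √2*√D)
((W - 20*(-22)) + S(25))*0 = ((-10 - 20*(-22)) + √2*√25)*0 = ((-10 + 440) + √2*5)*0 = (430 + 5*√2)*0 = 0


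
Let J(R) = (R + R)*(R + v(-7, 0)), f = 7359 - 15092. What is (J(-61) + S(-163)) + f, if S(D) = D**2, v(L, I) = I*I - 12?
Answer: 27742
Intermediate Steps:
f = -7733
v(L, I) = -12 + I**2 (v(L, I) = I**2 - 12 = -12 + I**2)
J(R) = 2*R*(-12 + R) (J(R) = (R + R)*(R + (-12 + 0**2)) = (2*R)*(R + (-12 + 0)) = (2*R)*(R - 12) = (2*R)*(-12 + R) = 2*R*(-12 + R))
(J(-61) + S(-163)) + f = (2*(-61)*(-12 - 61) + (-163)**2) - 7733 = (2*(-61)*(-73) + 26569) - 7733 = (8906 + 26569) - 7733 = 35475 - 7733 = 27742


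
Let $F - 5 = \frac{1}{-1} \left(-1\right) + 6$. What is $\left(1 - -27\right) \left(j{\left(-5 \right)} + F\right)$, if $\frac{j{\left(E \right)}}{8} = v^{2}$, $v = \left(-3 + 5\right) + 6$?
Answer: $14672$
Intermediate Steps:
$v = 8$ ($v = 2 + 6 = 8$)
$j{\left(E \right)} = 512$ ($j{\left(E \right)} = 8 \cdot 8^{2} = 8 \cdot 64 = 512$)
$F = 12$ ($F = 5 + \left(\frac{1}{-1} \left(-1\right) + 6\right) = 5 + \left(\left(-1\right) \left(-1\right) + 6\right) = 5 + \left(1 + 6\right) = 5 + 7 = 12$)
$\left(1 - -27\right) \left(j{\left(-5 \right)} + F\right) = \left(1 - -27\right) \left(512 + 12\right) = \left(1 + 27\right) 524 = 28 \cdot 524 = 14672$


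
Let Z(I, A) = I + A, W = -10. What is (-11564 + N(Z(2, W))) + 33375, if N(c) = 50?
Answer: 21861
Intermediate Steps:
Z(I, A) = A + I
(-11564 + N(Z(2, W))) + 33375 = (-11564 + 50) + 33375 = -11514 + 33375 = 21861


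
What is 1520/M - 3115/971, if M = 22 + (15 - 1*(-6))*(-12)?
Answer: -219237/22333 ≈ -9.8167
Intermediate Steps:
M = -230 (M = 22 + (15 + 6)*(-12) = 22 + 21*(-12) = 22 - 252 = -230)
1520/M - 3115/971 = 1520/(-230) - 3115/971 = 1520*(-1/230) - 3115*1/971 = -152/23 - 3115/971 = -219237/22333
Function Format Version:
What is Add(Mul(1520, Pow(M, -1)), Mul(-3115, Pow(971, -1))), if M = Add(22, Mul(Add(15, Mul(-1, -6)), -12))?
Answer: Rational(-219237, 22333) ≈ -9.8167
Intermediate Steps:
M = -230 (M = Add(22, Mul(Add(15, 6), -12)) = Add(22, Mul(21, -12)) = Add(22, -252) = -230)
Add(Mul(1520, Pow(M, -1)), Mul(-3115, Pow(971, -1))) = Add(Mul(1520, Pow(-230, -1)), Mul(-3115, Pow(971, -1))) = Add(Mul(1520, Rational(-1, 230)), Mul(-3115, Rational(1, 971))) = Add(Rational(-152, 23), Rational(-3115, 971)) = Rational(-219237, 22333)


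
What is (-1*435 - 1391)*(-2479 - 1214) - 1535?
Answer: 6741883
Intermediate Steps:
(-1*435 - 1391)*(-2479 - 1214) - 1535 = (-435 - 1391)*(-3693) - 1535 = -1826*(-3693) - 1535 = 6743418 - 1535 = 6741883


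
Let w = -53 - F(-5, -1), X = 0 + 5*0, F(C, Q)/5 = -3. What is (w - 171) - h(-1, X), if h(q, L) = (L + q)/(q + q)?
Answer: -419/2 ≈ -209.50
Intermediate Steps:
F(C, Q) = -15 (F(C, Q) = 5*(-3) = -15)
X = 0 (X = 0 + 0 = 0)
w = -38 (w = -53 - 1*(-15) = -53 + 15 = -38)
h(q, L) = (L + q)/(2*q) (h(q, L) = (L + q)/((2*q)) = (L + q)*(1/(2*q)) = (L + q)/(2*q))
(w - 171) - h(-1, X) = (-38 - 171) - (0 - 1)/(2*(-1)) = -209 - (-1)*(-1)/2 = -209 - 1*1/2 = -209 - 1/2 = -419/2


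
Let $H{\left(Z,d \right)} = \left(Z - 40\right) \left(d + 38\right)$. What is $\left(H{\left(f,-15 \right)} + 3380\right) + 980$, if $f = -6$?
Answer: $3302$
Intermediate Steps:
$H{\left(Z,d \right)} = \left(-40 + Z\right) \left(38 + d\right)$
$\left(H{\left(f,-15 \right)} + 3380\right) + 980 = \left(\left(-1520 - -600 + 38 \left(-6\right) - -90\right) + 3380\right) + 980 = \left(\left(-1520 + 600 - 228 + 90\right) + 3380\right) + 980 = \left(-1058 + 3380\right) + 980 = 2322 + 980 = 3302$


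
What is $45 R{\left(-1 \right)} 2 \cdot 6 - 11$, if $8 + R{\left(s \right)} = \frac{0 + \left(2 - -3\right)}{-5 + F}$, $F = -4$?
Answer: $-4631$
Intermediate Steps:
$R{\left(s \right)} = - \frac{77}{9}$ ($R{\left(s \right)} = -8 + \frac{0 + \left(2 - -3\right)}{-5 - 4} = -8 + \frac{0 + \left(2 + 3\right)}{-9} = -8 + \left(0 + 5\right) \left(- \frac{1}{9}\right) = -8 + 5 \left(- \frac{1}{9}\right) = -8 - \frac{5}{9} = - \frac{77}{9}$)
$45 R{\left(-1 \right)} 2 \cdot 6 - 11 = 45 \left(- \frac{77}{9}\right) 2 \cdot 6 - 11 = 45 \left(\left(- \frac{154}{9}\right) 6\right) - 11 = 45 \left(- \frac{308}{3}\right) - 11 = -4620 - 11 = -4631$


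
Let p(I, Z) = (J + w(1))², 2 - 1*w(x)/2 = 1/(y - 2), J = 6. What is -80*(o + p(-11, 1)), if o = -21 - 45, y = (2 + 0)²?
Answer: -1200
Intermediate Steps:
y = 4 (y = 2² = 4)
w(x) = 3 (w(x) = 4 - 2/(4 - 2) = 4 - 2/2 = 4 - 2*½ = 4 - 1 = 3)
o = -66
p(I, Z) = 81 (p(I, Z) = (6 + 3)² = 9² = 81)
-80*(o + p(-11, 1)) = -80*(-66 + 81) = -80*15 = -1200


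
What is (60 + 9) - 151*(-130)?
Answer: 19699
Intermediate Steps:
(60 + 9) - 151*(-130) = 69 + 19630 = 19699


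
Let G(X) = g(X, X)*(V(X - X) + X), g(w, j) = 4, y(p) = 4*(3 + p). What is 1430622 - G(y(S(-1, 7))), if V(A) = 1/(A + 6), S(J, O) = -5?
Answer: 4291960/3 ≈ 1.4307e+6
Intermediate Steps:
V(A) = 1/(6 + A)
y(p) = 12 + 4*p
G(X) = ⅔ + 4*X (G(X) = 4*(1/(6 + (X - X)) + X) = 4*(1/(6 + 0) + X) = 4*(1/6 + X) = 4*(⅙ + X) = ⅔ + 4*X)
1430622 - G(y(S(-1, 7))) = 1430622 - (⅔ + 4*(12 + 4*(-5))) = 1430622 - (⅔ + 4*(12 - 20)) = 1430622 - (⅔ + 4*(-8)) = 1430622 - (⅔ - 32) = 1430622 - 1*(-94/3) = 1430622 + 94/3 = 4291960/3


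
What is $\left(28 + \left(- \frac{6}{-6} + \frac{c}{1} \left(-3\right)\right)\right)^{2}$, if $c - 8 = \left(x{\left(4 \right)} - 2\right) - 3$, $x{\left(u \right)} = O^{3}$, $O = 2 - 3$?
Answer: $529$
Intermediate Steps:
$O = -1$
$x{\left(u \right)} = -1$ ($x{\left(u \right)} = \left(-1\right)^{3} = -1$)
$c = 2$ ($c = 8 - 6 = 2$)
$\left(28 + \left(- \frac{6}{-6} + \frac{c}{1} \left(-3\right)\right)\right)^{2} = \left(28 + \left(- \frac{6}{-6} + \frac{2}{1} \left(-3\right)\right)\right)^{2} = \left(28 + \left(\left(-6\right) \left(- \frac{1}{6}\right) + 2 \cdot 1 \left(-3\right)\right)\right)^{2} = \left(28 + \left(1 + 2 \left(-3\right)\right)\right)^{2} = \left(28 + \left(1 - 6\right)\right)^{2} = \left(28 - 5\right)^{2} = 23^{2} = 529$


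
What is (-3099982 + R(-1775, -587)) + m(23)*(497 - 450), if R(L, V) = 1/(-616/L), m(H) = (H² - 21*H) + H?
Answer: -1907589449/616 ≈ -3.0967e+6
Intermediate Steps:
m(H) = H² - 20*H
R(L, V) = -L/616
(-3099982 + R(-1775, -587)) + m(23)*(497 - 450) = (-3099982 - 1/616*(-1775)) + (23*(-20 + 23))*(497 - 450) = (-3099982 + 1775/616) + (23*3)*47 = -1909587137/616 + 69*47 = -1909587137/616 + 3243 = -1907589449/616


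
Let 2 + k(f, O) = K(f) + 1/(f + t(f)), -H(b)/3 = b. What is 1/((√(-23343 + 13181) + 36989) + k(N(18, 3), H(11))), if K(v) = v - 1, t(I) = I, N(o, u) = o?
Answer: 47957220/1774623470977 - 1296*I*√10162/1774623470977 ≈ 2.7024e-5 - 7.3619e-8*I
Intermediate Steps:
H(b) = -3*b
K(v) = -1 + v
k(f, O) = -3 + f + 1/(2*f) (k(f, O) = -2 + ((-1 + f) + 1/(f + f)) = -2 + ((-1 + f) + 1/(2*f)) = -2 + (-1 + f + 1/(2*f)) = -3 + f + 1/(2*f))
1/((√(-23343 + 13181) + 36989) + k(N(18, 3), H(11))) = 1/((√(-23343 + 13181) + 36989) + (-3 + 18 + (½)/18)) = 1/((√(-10162) + 36989) + (-3 + 18 + (½)*(1/18))) = 1/((I*√10162 + 36989) + (-3 + 18 + 1/36)) = 1/((36989 + I*√10162) + 541/36) = 1/(1332145/36 + I*√10162)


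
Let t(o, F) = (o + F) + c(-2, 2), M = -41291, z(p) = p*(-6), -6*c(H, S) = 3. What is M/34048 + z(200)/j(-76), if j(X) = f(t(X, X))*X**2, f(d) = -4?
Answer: -750929/646912 ≈ -1.1608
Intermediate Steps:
c(H, S) = -1/2 (c(H, S) = -1/6*3 = -1/2)
z(p) = -6*p
t(o, F) = -1/2 + F + o (t(o, F) = (o + F) - 1/2 = (F + o) - 1/2 = -1/2 + F + o)
j(X) = -4*X**2
M/34048 + z(200)/j(-76) = -41291/34048 + (-6*200)/((-4*(-76)**2)) = -41291*1/34048 - 1200/((-4*5776)) = -41291/34048 - 1200/(-23104) = -41291/34048 - 1200*(-1/23104) = -41291/34048 + 75/1444 = -750929/646912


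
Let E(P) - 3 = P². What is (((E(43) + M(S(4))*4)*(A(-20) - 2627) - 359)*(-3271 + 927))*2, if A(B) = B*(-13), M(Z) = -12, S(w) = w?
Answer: 20019761776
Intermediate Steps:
A(B) = -13*B
E(P) = 3 + P²
(((E(43) + M(S(4))*4)*(A(-20) - 2627) - 359)*(-3271 + 927))*2 = ((((3 + 43²) - 12*4)*(-13*(-20) - 2627) - 359)*(-3271 + 927))*2 = ((((3 + 1849) - 48)*(260 - 2627) - 359)*(-2344))*2 = (((1852 - 48)*(-2367) - 359)*(-2344))*2 = ((1804*(-2367) - 359)*(-2344))*2 = ((-4270068 - 359)*(-2344))*2 = -4270427*(-2344)*2 = 10009880888*2 = 20019761776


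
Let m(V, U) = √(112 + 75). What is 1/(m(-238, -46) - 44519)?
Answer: -44519/1981941174 - √187/1981941174 ≈ -2.2469e-5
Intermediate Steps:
m(V, U) = √187
1/(m(-238, -46) - 44519) = 1/(√187 - 44519) = 1/(-44519 + √187)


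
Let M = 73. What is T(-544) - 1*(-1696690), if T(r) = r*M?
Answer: 1656978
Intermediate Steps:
T(r) = 73*r (T(r) = r*73 = 73*r)
T(-544) - 1*(-1696690) = 73*(-544) - 1*(-1696690) = -39712 + 1696690 = 1656978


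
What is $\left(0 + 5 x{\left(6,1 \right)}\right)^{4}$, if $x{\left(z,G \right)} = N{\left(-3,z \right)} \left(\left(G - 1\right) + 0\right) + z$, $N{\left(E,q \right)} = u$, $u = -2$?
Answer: $810000$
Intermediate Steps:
$N{\left(E,q \right)} = -2$
$x{\left(z,G \right)} = 2 + z - 2 G$ ($x{\left(z,G \right)} = - 2 \left(\left(G - 1\right) + 0\right) + z = - 2 \left(\left(-1 + G\right) + 0\right) + z = - 2 \left(-1 + G\right) + z = \left(2 - 2 G\right) + z = 2 + z - 2 G$)
$\left(0 + 5 x{\left(6,1 \right)}\right)^{4} = \left(0 + 5 \left(2 + 6 - 2\right)\right)^{4} = \left(0 + 5 \cdot 6\right)^{4} = \left(0 + 30\right)^{4} = 30^{4} = 810000$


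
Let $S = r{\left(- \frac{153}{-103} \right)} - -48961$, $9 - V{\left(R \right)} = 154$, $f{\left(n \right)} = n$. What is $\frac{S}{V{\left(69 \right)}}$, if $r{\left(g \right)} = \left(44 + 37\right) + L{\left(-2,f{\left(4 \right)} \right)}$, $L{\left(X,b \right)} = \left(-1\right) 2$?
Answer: $- \frac{9808}{29} \approx -338.21$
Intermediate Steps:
$L{\left(X,b \right)} = -2$
$V{\left(R \right)} = -145$ ($V{\left(R \right)} = 9 - 154 = -145$)
$r{\left(g \right)} = 79$ ($r{\left(g \right)} = \left(44 + 37\right) - 2 = 81 - 2 = 79$)
$S = 49040$ ($S = 79 - -48961 = 79 + 48961 = 49040$)
$\frac{S}{V{\left(69 \right)}} = \frac{49040}{-145} = 49040 \left(- \frac{1}{145}\right) = - \frac{9808}{29}$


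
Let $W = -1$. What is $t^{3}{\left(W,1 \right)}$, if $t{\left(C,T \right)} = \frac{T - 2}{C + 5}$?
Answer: $- \frac{1}{64} \approx -0.015625$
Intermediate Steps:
$t{\left(C,T \right)} = \frac{-2 + T}{5 + C}$
$t^{3}{\left(W,1 \right)} = \left(\frac{-2 + 1}{5 - 1}\right)^{3} = \left(\frac{1}{4} \left(-1\right)\right)^{3} = \left(- \frac{1}{4}\right)^{3} = - \frac{1}{64}$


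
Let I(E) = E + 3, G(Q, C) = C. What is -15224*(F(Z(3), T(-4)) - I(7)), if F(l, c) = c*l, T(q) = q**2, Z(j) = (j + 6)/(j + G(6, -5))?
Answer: 1248368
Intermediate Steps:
Z(j) = (6 + j)/(-5 + j) (Z(j) = (j + 6)/(j - 5) = (6 + j)/(-5 + j))
I(E) = 3 + E
-15224*(F(Z(3), T(-4)) - I(7)) = -15224*((-4)**2*((6 + 3)/(-5 + 3)) - (3 + 7)) = -15224*(16*(9/(-2)) - 1*10) = -15224*(16*(-1/2*9) - 10) = -15224*(16*(-9/2) - 10) = -15224*(-72 - 10) = -15224*(-82) = 1248368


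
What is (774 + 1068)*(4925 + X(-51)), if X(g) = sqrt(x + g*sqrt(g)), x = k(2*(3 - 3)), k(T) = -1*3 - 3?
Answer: 9071850 + 1842*sqrt(-6 - 51*I*sqrt(51)) ≈ 9.0965e+6 - 25063.0*I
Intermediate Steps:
k(T) = -6 (k(T) = -3 - 3 = -6)
x = -6
X(g) = sqrt(-6 + g**(3/2)) (X(g) = sqrt(-6 + g*sqrt(g)) = sqrt(-6 + g**(3/2)))
(774 + 1068)*(4925 + X(-51)) = (774 + 1068)*(4925 + sqrt(-6 + (-51)**(3/2))) = 1842*(4925 + sqrt(-6 - 51*I*sqrt(51))) = 9071850 + 1842*sqrt(-6 - 51*I*sqrt(51))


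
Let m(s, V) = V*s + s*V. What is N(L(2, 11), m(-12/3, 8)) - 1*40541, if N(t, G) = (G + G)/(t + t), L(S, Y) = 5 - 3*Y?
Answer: -283771/7 ≈ -40539.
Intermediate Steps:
m(s, V) = 2*V*s (m(s, V) = V*s + V*s = 2*V*s)
N(t, G) = G/t (N(t, G) = (2*G)/((2*t)) = (2*G)*(1/(2*t)) = G/t)
N(L(2, 11), m(-12/3, 8)) - 1*40541 = (2*8*(-12/3))/(5 - 3*11) - 1*40541 = (2*8*(-12*⅓))/(5 - 33) - 40541 = (2*8*(-4))/(-28) - 40541 = -64*(-1/28) - 40541 = 16/7 - 40541 = -283771/7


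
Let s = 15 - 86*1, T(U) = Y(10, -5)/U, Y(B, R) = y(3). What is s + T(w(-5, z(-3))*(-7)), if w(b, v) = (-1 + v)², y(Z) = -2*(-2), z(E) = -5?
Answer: -4474/63 ≈ -71.016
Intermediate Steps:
y(Z) = 4
Y(B, R) = 4
T(U) = 4/U
s = -71 (s = 15 - 86 = -71)
s + T(w(-5, z(-3))*(-7)) = -71 + 4/(((-1 - 5)²*(-7))) = -71 + 4/(((-6)²*(-7))) = -71 + 4/((36*(-7))) = -71 + 4/(-252) = -71 + 4*(-1/252) = -71 - 1/63 = -4474/63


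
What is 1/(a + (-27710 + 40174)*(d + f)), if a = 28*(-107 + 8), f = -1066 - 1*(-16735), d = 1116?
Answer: 1/209205468 ≈ 4.7800e-9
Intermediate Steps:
f = 15669 (f = -1066 + 16735 = 15669)
a = -2772 (a = 28*(-99) = -2772)
1/(a + (-27710 + 40174)*(d + f)) = 1/(-2772 + (-27710 + 40174)*(1116 + 15669)) = 1/(-2772 + 12464*16785) = 1/(-2772 + 209208240) = 1/209205468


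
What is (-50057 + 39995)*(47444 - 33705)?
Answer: -138241818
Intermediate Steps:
(-50057 + 39995)*(47444 - 33705) = -10062*13739 = -138241818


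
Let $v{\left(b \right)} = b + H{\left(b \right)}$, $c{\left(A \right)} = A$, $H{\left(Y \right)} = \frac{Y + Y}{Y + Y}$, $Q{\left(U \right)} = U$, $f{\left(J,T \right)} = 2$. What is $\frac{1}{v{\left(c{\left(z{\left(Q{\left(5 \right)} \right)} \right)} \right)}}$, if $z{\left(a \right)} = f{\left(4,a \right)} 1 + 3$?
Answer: $\frac{1}{6} \approx 0.16667$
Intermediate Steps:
$H{\left(Y \right)} = 1$ ($H{\left(Y \right)} = \frac{2 Y}{2 Y} = 2 Y \frac{1}{2 Y} = 1$)
$z{\left(a \right)} = 5$ ($z{\left(a \right)} = 2 \cdot 1 + 3 = 2 + 3 = 5$)
$v{\left(b \right)} = 1 + b$ ($v{\left(b \right)} = b + 1 = 1 + b$)
$\frac{1}{v{\left(c{\left(z{\left(Q{\left(5 \right)} \right)} \right)} \right)}} = \frac{1}{1 + 5} = \frac{1}{6}$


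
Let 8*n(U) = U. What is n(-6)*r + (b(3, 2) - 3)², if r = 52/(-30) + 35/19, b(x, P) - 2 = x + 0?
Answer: 1489/380 ≈ 3.9184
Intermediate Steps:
b(x, P) = 2 + x (b(x, P) = 2 + (x + 0) = 2 + x)
n(U) = U/8
r = 31/285 (r = 52*(-1/30) + 35*(1/19) = -26/15 + 35/19 = 31/285 ≈ 0.10877)
n(-6)*r + (b(3, 2) - 3)² = ((⅛)*(-6))*(31/285) + ((2 + 3) - 3)² = -¾*31/285 + (5 - 3)² = -31/380 + 2² = -31/380 + 4 = 1489/380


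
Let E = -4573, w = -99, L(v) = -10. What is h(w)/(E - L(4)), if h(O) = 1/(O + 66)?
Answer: 1/150579 ≈ 6.6410e-6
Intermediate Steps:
h(O) = 1/(66 + O)
h(w)/(E - L(4)) = 1/((66 - 99)*(-4573 - 1*(-10))) = 1/((-33)*(-4573 + 10)) = -1/33/(-4563) = -1/33*(-1/4563) = 1/150579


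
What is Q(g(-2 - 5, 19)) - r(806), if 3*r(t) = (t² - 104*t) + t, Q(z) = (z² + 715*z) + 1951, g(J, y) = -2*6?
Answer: -586073/3 ≈ -1.9536e+5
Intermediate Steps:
g(J, y) = -12
Q(z) = 1951 + z² + 715*z
r(t) = -103*t/3 + t²/3 (r(t) = ((t² - 104*t) + t)/3 = (t² - 103*t)/3 = -103*t/3 + t²/3)
Q(g(-2 - 5, 19)) - r(806) = (1951 + (-12)² + 715*(-12)) - 806*(-103 + 806)/3 = (1951 + 144 - 8580) - 806*703/3 = -6485 - 1*566618/3 = -6485 - 566618/3 = -586073/3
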